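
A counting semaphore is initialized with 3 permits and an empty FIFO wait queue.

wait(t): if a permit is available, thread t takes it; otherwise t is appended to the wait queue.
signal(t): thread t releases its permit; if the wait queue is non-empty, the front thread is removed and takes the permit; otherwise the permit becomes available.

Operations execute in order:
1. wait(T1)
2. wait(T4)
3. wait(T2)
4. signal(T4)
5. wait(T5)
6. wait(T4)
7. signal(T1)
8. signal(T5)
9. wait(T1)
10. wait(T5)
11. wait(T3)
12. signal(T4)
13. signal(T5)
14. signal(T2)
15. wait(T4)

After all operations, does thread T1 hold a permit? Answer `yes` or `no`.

Answer: yes

Derivation:
Step 1: wait(T1) -> count=2 queue=[] holders={T1}
Step 2: wait(T4) -> count=1 queue=[] holders={T1,T4}
Step 3: wait(T2) -> count=0 queue=[] holders={T1,T2,T4}
Step 4: signal(T4) -> count=1 queue=[] holders={T1,T2}
Step 5: wait(T5) -> count=0 queue=[] holders={T1,T2,T5}
Step 6: wait(T4) -> count=0 queue=[T4] holders={T1,T2,T5}
Step 7: signal(T1) -> count=0 queue=[] holders={T2,T4,T5}
Step 8: signal(T5) -> count=1 queue=[] holders={T2,T4}
Step 9: wait(T1) -> count=0 queue=[] holders={T1,T2,T4}
Step 10: wait(T5) -> count=0 queue=[T5] holders={T1,T2,T4}
Step 11: wait(T3) -> count=0 queue=[T5,T3] holders={T1,T2,T4}
Step 12: signal(T4) -> count=0 queue=[T3] holders={T1,T2,T5}
Step 13: signal(T5) -> count=0 queue=[] holders={T1,T2,T3}
Step 14: signal(T2) -> count=1 queue=[] holders={T1,T3}
Step 15: wait(T4) -> count=0 queue=[] holders={T1,T3,T4}
Final holders: {T1,T3,T4} -> T1 in holders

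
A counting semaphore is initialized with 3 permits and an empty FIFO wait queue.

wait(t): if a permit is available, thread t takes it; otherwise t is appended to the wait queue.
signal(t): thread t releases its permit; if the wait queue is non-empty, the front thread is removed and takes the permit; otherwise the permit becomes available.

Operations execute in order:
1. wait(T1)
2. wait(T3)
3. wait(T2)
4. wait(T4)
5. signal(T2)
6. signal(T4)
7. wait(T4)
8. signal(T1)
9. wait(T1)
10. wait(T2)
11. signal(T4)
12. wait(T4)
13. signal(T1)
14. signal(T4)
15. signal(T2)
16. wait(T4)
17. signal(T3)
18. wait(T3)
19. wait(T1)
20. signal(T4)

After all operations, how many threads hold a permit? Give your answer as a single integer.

Answer: 2

Derivation:
Step 1: wait(T1) -> count=2 queue=[] holders={T1}
Step 2: wait(T3) -> count=1 queue=[] holders={T1,T3}
Step 3: wait(T2) -> count=0 queue=[] holders={T1,T2,T3}
Step 4: wait(T4) -> count=0 queue=[T4] holders={T1,T2,T3}
Step 5: signal(T2) -> count=0 queue=[] holders={T1,T3,T4}
Step 6: signal(T4) -> count=1 queue=[] holders={T1,T3}
Step 7: wait(T4) -> count=0 queue=[] holders={T1,T3,T4}
Step 8: signal(T1) -> count=1 queue=[] holders={T3,T4}
Step 9: wait(T1) -> count=0 queue=[] holders={T1,T3,T4}
Step 10: wait(T2) -> count=0 queue=[T2] holders={T1,T3,T4}
Step 11: signal(T4) -> count=0 queue=[] holders={T1,T2,T3}
Step 12: wait(T4) -> count=0 queue=[T4] holders={T1,T2,T3}
Step 13: signal(T1) -> count=0 queue=[] holders={T2,T3,T4}
Step 14: signal(T4) -> count=1 queue=[] holders={T2,T3}
Step 15: signal(T2) -> count=2 queue=[] holders={T3}
Step 16: wait(T4) -> count=1 queue=[] holders={T3,T4}
Step 17: signal(T3) -> count=2 queue=[] holders={T4}
Step 18: wait(T3) -> count=1 queue=[] holders={T3,T4}
Step 19: wait(T1) -> count=0 queue=[] holders={T1,T3,T4}
Step 20: signal(T4) -> count=1 queue=[] holders={T1,T3}
Final holders: {T1,T3} -> 2 thread(s)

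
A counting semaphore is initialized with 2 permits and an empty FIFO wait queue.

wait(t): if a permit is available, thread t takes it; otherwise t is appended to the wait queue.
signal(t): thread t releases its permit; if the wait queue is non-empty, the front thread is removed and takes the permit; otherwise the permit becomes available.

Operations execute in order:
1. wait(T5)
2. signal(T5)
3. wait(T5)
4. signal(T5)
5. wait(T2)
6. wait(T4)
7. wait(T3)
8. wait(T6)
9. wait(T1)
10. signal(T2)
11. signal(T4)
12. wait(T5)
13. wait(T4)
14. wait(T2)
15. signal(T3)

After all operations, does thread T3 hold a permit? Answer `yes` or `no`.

Step 1: wait(T5) -> count=1 queue=[] holders={T5}
Step 2: signal(T5) -> count=2 queue=[] holders={none}
Step 3: wait(T5) -> count=1 queue=[] holders={T5}
Step 4: signal(T5) -> count=2 queue=[] holders={none}
Step 5: wait(T2) -> count=1 queue=[] holders={T2}
Step 6: wait(T4) -> count=0 queue=[] holders={T2,T4}
Step 7: wait(T3) -> count=0 queue=[T3] holders={T2,T4}
Step 8: wait(T6) -> count=0 queue=[T3,T6] holders={T2,T4}
Step 9: wait(T1) -> count=0 queue=[T3,T6,T1] holders={T2,T4}
Step 10: signal(T2) -> count=0 queue=[T6,T1] holders={T3,T4}
Step 11: signal(T4) -> count=0 queue=[T1] holders={T3,T6}
Step 12: wait(T5) -> count=0 queue=[T1,T5] holders={T3,T6}
Step 13: wait(T4) -> count=0 queue=[T1,T5,T4] holders={T3,T6}
Step 14: wait(T2) -> count=0 queue=[T1,T5,T4,T2] holders={T3,T6}
Step 15: signal(T3) -> count=0 queue=[T5,T4,T2] holders={T1,T6}
Final holders: {T1,T6} -> T3 not in holders

Answer: no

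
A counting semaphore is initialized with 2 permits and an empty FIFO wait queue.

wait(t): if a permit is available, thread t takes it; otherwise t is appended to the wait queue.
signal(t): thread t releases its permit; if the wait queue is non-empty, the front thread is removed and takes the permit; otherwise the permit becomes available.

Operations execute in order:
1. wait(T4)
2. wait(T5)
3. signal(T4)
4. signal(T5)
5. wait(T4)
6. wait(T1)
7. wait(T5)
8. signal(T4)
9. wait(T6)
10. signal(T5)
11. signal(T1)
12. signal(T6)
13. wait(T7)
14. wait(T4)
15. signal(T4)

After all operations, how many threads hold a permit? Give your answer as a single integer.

Answer: 1

Derivation:
Step 1: wait(T4) -> count=1 queue=[] holders={T4}
Step 2: wait(T5) -> count=0 queue=[] holders={T4,T5}
Step 3: signal(T4) -> count=1 queue=[] holders={T5}
Step 4: signal(T5) -> count=2 queue=[] holders={none}
Step 5: wait(T4) -> count=1 queue=[] holders={T4}
Step 6: wait(T1) -> count=0 queue=[] holders={T1,T4}
Step 7: wait(T5) -> count=0 queue=[T5] holders={T1,T4}
Step 8: signal(T4) -> count=0 queue=[] holders={T1,T5}
Step 9: wait(T6) -> count=0 queue=[T6] holders={T1,T5}
Step 10: signal(T5) -> count=0 queue=[] holders={T1,T6}
Step 11: signal(T1) -> count=1 queue=[] holders={T6}
Step 12: signal(T6) -> count=2 queue=[] holders={none}
Step 13: wait(T7) -> count=1 queue=[] holders={T7}
Step 14: wait(T4) -> count=0 queue=[] holders={T4,T7}
Step 15: signal(T4) -> count=1 queue=[] holders={T7}
Final holders: {T7} -> 1 thread(s)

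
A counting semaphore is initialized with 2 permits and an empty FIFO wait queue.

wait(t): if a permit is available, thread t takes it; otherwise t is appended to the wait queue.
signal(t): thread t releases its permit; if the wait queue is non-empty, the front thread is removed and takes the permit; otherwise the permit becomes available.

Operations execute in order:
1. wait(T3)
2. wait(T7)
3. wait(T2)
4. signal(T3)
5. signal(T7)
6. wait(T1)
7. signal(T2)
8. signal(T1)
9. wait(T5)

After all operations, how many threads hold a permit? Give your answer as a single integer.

Answer: 1

Derivation:
Step 1: wait(T3) -> count=1 queue=[] holders={T3}
Step 2: wait(T7) -> count=0 queue=[] holders={T3,T7}
Step 3: wait(T2) -> count=0 queue=[T2] holders={T3,T7}
Step 4: signal(T3) -> count=0 queue=[] holders={T2,T7}
Step 5: signal(T7) -> count=1 queue=[] holders={T2}
Step 6: wait(T1) -> count=0 queue=[] holders={T1,T2}
Step 7: signal(T2) -> count=1 queue=[] holders={T1}
Step 8: signal(T1) -> count=2 queue=[] holders={none}
Step 9: wait(T5) -> count=1 queue=[] holders={T5}
Final holders: {T5} -> 1 thread(s)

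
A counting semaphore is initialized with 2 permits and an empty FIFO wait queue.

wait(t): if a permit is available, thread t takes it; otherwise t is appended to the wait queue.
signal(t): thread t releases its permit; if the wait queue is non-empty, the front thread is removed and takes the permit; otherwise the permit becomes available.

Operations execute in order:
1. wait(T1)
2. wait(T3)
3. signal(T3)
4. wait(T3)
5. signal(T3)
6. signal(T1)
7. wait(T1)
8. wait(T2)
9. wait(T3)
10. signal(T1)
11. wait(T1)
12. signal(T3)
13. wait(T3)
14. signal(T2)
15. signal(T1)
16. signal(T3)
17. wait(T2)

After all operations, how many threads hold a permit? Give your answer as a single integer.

Answer: 1

Derivation:
Step 1: wait(T1) -> count=1 queue=[] holders={T1}
Step 2: wait(T3) -> count=0 queue=[] holders={T1,T3}
Step 3: signal(T3) -> count=1 queue=[] holders={T1}
Step 4: wait(T3) -> count=0 queue=[] holders={T1,T3}
Step 5: signal(T3) -> count=1 queue=[] holders={T1}
Step 6: signal(T1) -> count=2 queue=[] holders={none}
Step 7: wait(T1) -> count=1 queue=[] holders={T1}
Step 8: wait(T2) -> count=0 queue=[] holders={T1,T2}
Step 9: wait(T3) -> count=0 queue=[T3] holders={T1,T2}
Step 10: signal(T1) -> count=0 queue=[] holders={T2,T3}
Step 11: wait(T1) -> count=0 queue=[T1] holders={T2,T3}
Step 12: signal(T3) -> count=0 queue=[] holders={T1,T2}
Step 13: wait(T3) -> count=0 queue=[T3] holders={T1,T2}
Step 14: signal(T2) -> count=0 queue=[] holders={T1,T3}
Step 15: signal(T1) -> count=1 queue=[] holders={T3}
Step 16: signal(T3) -> count=2 queue=[] holders={none}
Step 17: wait(T2) -> count=1 queue=[] holders={T2}
Final holders: {T2} -> 1 thread(s)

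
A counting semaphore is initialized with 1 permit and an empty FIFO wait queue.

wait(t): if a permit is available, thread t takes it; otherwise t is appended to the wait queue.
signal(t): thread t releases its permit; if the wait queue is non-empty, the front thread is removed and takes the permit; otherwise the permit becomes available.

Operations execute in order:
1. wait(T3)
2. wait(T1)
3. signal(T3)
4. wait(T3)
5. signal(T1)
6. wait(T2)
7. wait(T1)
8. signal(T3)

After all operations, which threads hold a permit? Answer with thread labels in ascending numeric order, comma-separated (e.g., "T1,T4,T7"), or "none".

Step 1: wait(T3) -> count=0 queue=[] holders={T3}
Step 2: wait(T1) -> count=0 queue=[T1] holders={T3}
Step 3: signal(T3) -> count=0 queue=[] holders={T1}
Step 4: wait(T3) -> count=0 queue=[T3] holders={T1}
Step 5: signal(T1) -> count=0 queue=[] holders={T3}
Step 6: wait(T2) -> count=0 queue=[T2] holders={T3}
Step 7: wait(T1) -> count=0 queue=[T2,T1] holders={T3}
Step 8: signal(T3) -> count=0 queue=[T1] holders={T2}
Final holders: T2

Answer: T2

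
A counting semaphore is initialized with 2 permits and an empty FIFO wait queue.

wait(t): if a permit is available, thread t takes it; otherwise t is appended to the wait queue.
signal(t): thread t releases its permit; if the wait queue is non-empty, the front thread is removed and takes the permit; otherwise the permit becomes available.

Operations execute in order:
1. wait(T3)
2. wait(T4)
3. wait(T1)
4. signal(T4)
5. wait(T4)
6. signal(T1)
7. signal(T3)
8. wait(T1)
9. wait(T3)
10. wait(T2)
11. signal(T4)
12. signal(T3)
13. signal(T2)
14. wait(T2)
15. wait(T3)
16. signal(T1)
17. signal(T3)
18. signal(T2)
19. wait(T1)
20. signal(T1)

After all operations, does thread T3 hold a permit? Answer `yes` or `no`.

Answer: no

Derivation:
Step 1: wait(T3) -> count=1 queue=[] holders={T3}
Step 2: wait(T4) -> count=0 queue=[] holders={T3,T4}
Step 3: wait(T1) -> count=0 queue=[T1] holders={T3,T4}
Step 4: signal(T4) -> count=0 queue=[] holders={T1,T3}
Step 5: wait(T4) -> count=0 queue=[T4] holders={T1,T3}
Step 6: signal(T1) -> count=0 queue=[] holders={T3,T4}
Step 7: signal(T3) -> count=1 queue=[] holders={T4}
Step 8: wait(T1) -> count=0 queue=[] holders={T1,T4}
Step 9: wait(T3) -> count=0 queue=[T3] holders={T1,T4}
Step 10: wait(T2) -> count=0 queue=[T3,T2] holders={T1,T4}
Step 11: signal(T4) -> count=0 queue=[T2] holders={T1,T3}
Step 12: signal(T3) -> count=0 queue=[] holders={T1,T2}
Step 13: signal(T2) -> count=1 queue=[] holders={T1}
Step 14: wait(T2) -> count=0 queue=[] holders={T1,T2}
Step 15: wait(T3) -> count=0 queue=[T3] holders={T1,T2}
Step 16: signal(T1) -> count=0 queue=[] holders={T2,T3}
Step 17: signal(T3) -> count=1 queue=[] holders={T2}
Step 18: signal(T2) -> count=2 queue=[] holders={none}
Step 19: wait(T1) -> count=1 queue=[] holders={T1}
Step 20: signal(T1) -> count=2 queue=[] holders={none}
Final holders: {none} -> T3 not in holders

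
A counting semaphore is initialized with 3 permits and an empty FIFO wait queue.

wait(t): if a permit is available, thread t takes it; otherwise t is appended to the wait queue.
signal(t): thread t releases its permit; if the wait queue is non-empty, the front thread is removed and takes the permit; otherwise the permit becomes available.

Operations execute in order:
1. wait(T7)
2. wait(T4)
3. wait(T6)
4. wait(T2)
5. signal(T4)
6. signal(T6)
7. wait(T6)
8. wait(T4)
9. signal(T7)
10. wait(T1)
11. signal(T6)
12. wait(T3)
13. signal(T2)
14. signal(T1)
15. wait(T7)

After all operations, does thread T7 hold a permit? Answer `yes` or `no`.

Answer: yes

Derivation:
Step 1: wait(T7) -> count=2 queue=[] holders={T7}
Step 2: wait(T4) -> count=1 queue=[] holders={T4,T7}
Step 3: wait(T6) -> count=0 queue=[] holders={T4,T6,T7}
Step 4: wait(T2) -> count=0 queue=[T2] holders={T4,T6,T7}
Step 5: signal(T4) -> count=0 queue=[] holders={T2,T6,T7}
Step 6: signal(T6) -> count=1 queue=[] holders={T2,T7}
Step 7: wait(T6) -> count=0 queue=[] holders={T2,T6,T7}
Step 8: wait(T4) -> count=0 queue=[T4] holders={T2,T6,T7}
Step 9: signal(T7) -> count=0 queue=[] holders={T2,T4,T6}
Step 10: wait(T1) -> count=0 queue=[T1] holders={T2,T4,T6}
Step 11: signal(T6) -> count=0 queue=[] holders={T1,T2,T4}
Step 12: wait(T3) -> count=0 queue=[T3] holders={T1,T2,T4}
Step 13: signal(T2) -> count=0 queue=[] holders={T1,T3,T4}
Step 14: signal(T1) -> count=1 queue=[] holders={T3,T4}
Step 15: wait(T7) -> count=0 queue=[] holders={T3,T4,T7}
Final holders: {T3,T4,T7} -> T7 in holders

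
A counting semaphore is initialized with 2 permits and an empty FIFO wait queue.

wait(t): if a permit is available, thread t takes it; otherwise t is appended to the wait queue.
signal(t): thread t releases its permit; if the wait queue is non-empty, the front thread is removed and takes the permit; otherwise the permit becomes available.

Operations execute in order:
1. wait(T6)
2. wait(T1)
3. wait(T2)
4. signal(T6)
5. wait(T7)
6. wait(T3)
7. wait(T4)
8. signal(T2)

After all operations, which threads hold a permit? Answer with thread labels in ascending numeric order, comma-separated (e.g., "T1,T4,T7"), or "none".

Step 1: wait(T6) -> count=1 queue=[] holders={T6}
Step 2: wait(T1) -> count=0 queue=[] holders={T1,T6}
Step 3: wait(T2) -> count=0 queue=[T2] holders={T1,T6}
Step 4: signal(T6) -> count=0 queue=[] holders={T1,T2}
Step 5: wait(T7) -> count=0 queue=[T7] holders={T1,T2}
Step 6: wait(T3) -> count=0 queue=[T7,T3] holders={T1,T2}
Step 7: wait(T4) -> count=0 queue=[T7,T3,T4] holders={T1,T2}
Step 8: signal(T2) -> count=0 queue=[T3,T4] holders={T1,T7}
Final holders: T1,T7

Answer: T1,T7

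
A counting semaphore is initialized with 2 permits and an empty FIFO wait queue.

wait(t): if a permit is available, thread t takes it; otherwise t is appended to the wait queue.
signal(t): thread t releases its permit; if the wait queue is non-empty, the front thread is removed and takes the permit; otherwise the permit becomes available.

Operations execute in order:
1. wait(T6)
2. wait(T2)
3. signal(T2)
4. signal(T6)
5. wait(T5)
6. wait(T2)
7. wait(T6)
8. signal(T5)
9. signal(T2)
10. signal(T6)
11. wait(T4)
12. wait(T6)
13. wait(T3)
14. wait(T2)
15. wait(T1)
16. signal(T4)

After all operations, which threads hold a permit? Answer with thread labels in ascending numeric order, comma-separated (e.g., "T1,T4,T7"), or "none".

Answer: T3,T6

Derivation:
Step 1: wait(T6) -> count=1 queue=[] holders={T6}
Step 2: wait(T2) -> count=0 queue=[] holders={T2,T6}
Step 3: signal(T2) -> count=1 queue=[] holders={T6}
Step 4: signal(T6) -> count=2 queue=[] holders={none}
Step 5: wait(T5) -> count=1 queue=[] holders={T5}
Step 6: wait(T2) -> count=0 queue=[] holders={T2,T5}
Step 7: wait(T6) -> count=0 queue=[T6] holders={T2,T5}
Step 8: signal(T5) -> count=0 queue=[] holders={T2,T6}
Step 9: signal(T2) -> count=1 queue=[] holders={T6}
Step 10: signal(T6) -> count=2 queue=[] holders={none}
Step 11: wait(T4) -> count=1 queue=[] holders={T4}
Step 12: wait(T6) -> count=0 queue=[] holders={T4,T6}
Step 13: wait(T3) -> count=0 queue=[T3] holders={T4,T6}
Step 14: wait(T2) -> count=0 queue=[T3,T2] holders={T4,T6}
Step 15: wait(T1) -> count=0 queue=[T3,T2,T1] holders={T4,T6}
Step 16: signal(T4) -> count=0 queue=[T2,T1] holders={T3,T6}
Final holders: T3,T6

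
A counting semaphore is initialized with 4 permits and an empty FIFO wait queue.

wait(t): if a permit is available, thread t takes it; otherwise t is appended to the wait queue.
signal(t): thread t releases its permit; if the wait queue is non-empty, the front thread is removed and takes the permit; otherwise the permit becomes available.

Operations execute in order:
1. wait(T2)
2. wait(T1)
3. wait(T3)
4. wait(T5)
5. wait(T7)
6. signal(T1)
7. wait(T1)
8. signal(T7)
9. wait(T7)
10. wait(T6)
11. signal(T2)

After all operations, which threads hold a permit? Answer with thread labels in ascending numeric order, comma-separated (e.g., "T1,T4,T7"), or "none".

Step 1: wait(T2) -> count=3 queue=[] holders={T2}
Step 2: wait(T1) -> count=2 queue=[] holders={T1,T2}
Step 3: wait(T3) -> count=1 queue=[] holders={T1,T2,T3}
Step 4: wait(T5) -> count=0 queue=[] holders={T1,T2,T3,T5}
Step 5: wait(T7) -> count=0 queue=[T7] holders={T1,T2,T3,T5}
Step 6: signal(T1) -> count=0 queue=[] holders={T2,T3,T5,T7}
Step 7: wait(T1) -> count=0 queue=[T1] holders={T2,T3,T5,T7}
Step 8: signal(T7) -> count=0 queue=[] holders={T1,T2,T3,T5}
Step 9: wait(T7) -> count=0 queue=[T7] holders={T1,T2,T3,T5}
Step 10: wait(T6) -> count=0 queue=[T7,T6] holders={T1,T2,T3,T5}
Step 11: signal(T2) -> count=0 queue=[T6] holders={T1,T3,T5,T7}
Final holders: T1,T3,T5,T7

Answer: T1,T3,T5,T7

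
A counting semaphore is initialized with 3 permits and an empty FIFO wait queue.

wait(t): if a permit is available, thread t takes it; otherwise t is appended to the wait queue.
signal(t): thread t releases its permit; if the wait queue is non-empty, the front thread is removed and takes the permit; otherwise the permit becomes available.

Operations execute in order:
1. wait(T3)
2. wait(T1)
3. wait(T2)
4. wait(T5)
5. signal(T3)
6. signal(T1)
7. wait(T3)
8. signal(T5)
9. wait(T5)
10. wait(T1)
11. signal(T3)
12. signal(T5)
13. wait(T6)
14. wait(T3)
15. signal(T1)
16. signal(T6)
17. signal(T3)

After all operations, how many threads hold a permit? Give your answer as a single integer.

Answer: 1

Derivation:
Step 1: wait(T3) -> count=2 queue=[] holders={T3}
Step 2: wait(T1) -> count=1 queue=[] holders={T1,T3}
Step 3: wait(T2) -> count=0 queue=[] holders={T1,T2,T3}
Step 4: wait(T5) -> count=0 queue=[T5] holders={T1,T2,T3}
Step 5: signal(T3) -> count=0 queue=[] holders={T1,T2,T5}
Step 6: signal(T1) -> count=1 queue=[] holders={T2,T5}
Step 7: wait(T3) -> count=0 queue=[] holders={T2,T3,T5}
Step 8: signal(T5) -> count=1 queue=[] holders={T2,T3}
Step 9: wait(T5) -> count=0 queue=[] holders={T2,T3,T5}
Step 10: wait(T1) -> count=0 queue=[T1] holders={T2,T3,T5}
Step 11: signal(T3) -> count=0 queue=[] holders={T1,T2,T5}
Step 12: signal(T5) -> count=1 queue=[] holders={T1,T2}
Step 13: wait(T6) -> count=0 queue=[] holders={T1,T2,T6}
Step 14: wait(T3) -> count=0 queue=[T3] holders={T1,T2,T6}
Step 15: signal(T1) -> count=0 queue=[] holders={T2,T3,T6}
Step 16: signal(T6) -> count=1 queue=[] holders={T2,T3}
Step 17: signal(T3) -> count=2 queue=[] holders={T2}
Final holders: {T2} -> 1 thread(s)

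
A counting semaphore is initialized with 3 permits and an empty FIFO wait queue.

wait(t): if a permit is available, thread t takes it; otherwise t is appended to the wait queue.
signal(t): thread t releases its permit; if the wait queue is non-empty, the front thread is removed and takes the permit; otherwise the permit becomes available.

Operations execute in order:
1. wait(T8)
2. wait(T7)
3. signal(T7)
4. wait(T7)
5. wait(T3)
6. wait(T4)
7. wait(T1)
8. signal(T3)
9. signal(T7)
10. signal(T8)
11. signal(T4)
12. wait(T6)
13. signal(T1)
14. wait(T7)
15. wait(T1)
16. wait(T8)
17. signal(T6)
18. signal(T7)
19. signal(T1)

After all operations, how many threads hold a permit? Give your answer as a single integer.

Answer: 1

Derivation:
Step 1: wait(T8) -> count=2 queue=[] holders={T8}
Step 2: wait(T7) -> count=1 queue=[] holders={T7,T8}
Step 3: signal(T7) -> count=2 queue=[] holders={T8}
Step 4: wait(T7) -> count=1 queue=[] holders={T7,T8}
Step 5: wait(T3) -> count=0 queue=[] holders={T3,T7,T8}
Step 6: wait(T4) -> count=0 queue=[T4] holders={T3,T7,T8}
Step 7: wait(T1) -> count=0 queue=[T4,T1] holders={T3,T7,T8}
Step 8: signal(T3) -> count=0 queue=[T1] holders={T4,T7,T8}
Step 9: signal(T7) -> count=0 queue=[] holders={T1,T4,T8}
Step 10: signal(T8) -> count=1 queue=[] holders={T1,T4}
Step 11: signal(T4) -> count=2 queue=[] holders={T1}
Step 12: wait(T6) -> count=1 queue=[] holders={T1,T6}
Step 13: signal(T1) -> count=2 queue=[] holders={T6}
Step 14: wait(T7) -> count=1 queue=[] holders={T6,T7}
Step 15: wait(T1) -> count=0 queue=[] holders={T1,T6,T7}
Step 16: wait(T8) -> count=0 queue=[T8] holders={T1,T6,T7}
Step 17: signal(T6) -> count=0 queue=[] holders={T1,T7,T8}
Step 18: signal(T7) -> count=1 queue=[] holders={T1,T8}
Step 19: signal(T1) -> count=2 queue=[] holders={T8}
Final holders: {T8} -> 1 thread(s)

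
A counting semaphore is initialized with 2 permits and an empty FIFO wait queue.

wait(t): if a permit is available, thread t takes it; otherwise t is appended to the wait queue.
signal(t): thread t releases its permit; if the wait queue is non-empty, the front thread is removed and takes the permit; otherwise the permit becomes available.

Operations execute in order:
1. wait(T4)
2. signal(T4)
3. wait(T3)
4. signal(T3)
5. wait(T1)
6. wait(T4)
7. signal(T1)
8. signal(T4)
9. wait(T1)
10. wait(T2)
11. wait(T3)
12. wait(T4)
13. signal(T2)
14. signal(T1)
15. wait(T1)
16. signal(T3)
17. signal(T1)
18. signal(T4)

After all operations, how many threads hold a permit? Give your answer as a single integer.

Step 1: wait(T4) -> count=1 queue=[] holders={T4}
Step 2: signal(T4) -> count=2 queue=[] holders={none}
Step 3: wait(T3) -> count=1 queue=[] holders={T3}
Step 4: signal(T3) -> count=2 queue=[] holders={none}
Step 5: wait(T1) -> count=1 queue=[] holders={T1}
Step 6: wait(T4) -> count=0 queue=[] holders={T1,T4}
Step 7: signal(T1) -> count=1 queue=[] holders={T4}
Step 8: signal(T4) -> count=2 queue=[] holders={none}
Step 9: wait(T1) -> count=1 queue=[] holders={T1}
Step 10: wait(T2) -> count=0 queue=[] holders={T1,T2}
Step 11: wait(T3) -> count=0 queue=[T3] holders={T1,T2}
Step 12: wait(T4) -> count=0 queue=[T3,T4] holders={T1,T2}
Step 13: signal(T2) -> count=0 queue=[T4] holders={T1,T3}
Step 14: signal(T1) -> count=0 queue=[] holders={T3,T4}
Step 15: wait(T1) -> count=0 queue=[T1] holders={T3,T4}
Step 16: signal(T3) -> count=0 queue=[] holders={T1,T4}
Step 17: signal(T1) -> count=1 queue=[] holders={T4}
Step 18: signal(T4) -> count=2 queue=[] holders={none}
Final holders: {none} -> 0 thread(s)

Answer: 0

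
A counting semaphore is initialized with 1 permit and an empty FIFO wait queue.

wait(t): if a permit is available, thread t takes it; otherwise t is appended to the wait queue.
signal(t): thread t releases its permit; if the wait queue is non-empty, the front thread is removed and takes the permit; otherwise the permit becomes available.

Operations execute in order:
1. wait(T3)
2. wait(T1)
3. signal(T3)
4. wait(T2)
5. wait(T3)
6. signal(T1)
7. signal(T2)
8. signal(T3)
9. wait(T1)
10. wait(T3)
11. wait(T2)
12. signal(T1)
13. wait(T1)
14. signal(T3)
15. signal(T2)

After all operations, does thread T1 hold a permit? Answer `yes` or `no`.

Answer: yes

Derivation:
Step 1: wait(T3) -> count=0 queue=[] holders={T3}
Step 2: wait(T1) -> count=0 queue=[T1] holders={T3}
Step 3: signal(T3) -> count=0 queue=[] holders={T1}
Step 4: wait(T2) -> count=0 queue=[T2] holders={T1}
Step 5: wait(T3) -> count=0 queue=[T2,T3] holders={T1}
Step 6: signal(T1) -> count=0 queue=[T3] holders={T2}
Step 7: signal(T2) -> count=0 queue=[] holders={T3}
Step 8: signal(T3) -> count=1 queue=[] holders={none}
Step 9: wait(T1) -> count=0 queue=[] holders={T1}
Step 10: wait(T3) -> count=0 queue=[T3] holders={T1}
Step 11: wait(T2) -> count=0 queue=[T3,T2] holders={T1}
Step 12: signal(T1) -> count=0 queue=[T2] holders={T3}
Step 13: wait(T1) -> count=0 queue=[T2,T1] holders={T3}
Step 14: signal(T3) -> count=0 queue=[T1] holders={T2}
Step 15: signal(T2) -> count=0 queue=[] holders={T1}
Final holders: {T1} -> T1 in holders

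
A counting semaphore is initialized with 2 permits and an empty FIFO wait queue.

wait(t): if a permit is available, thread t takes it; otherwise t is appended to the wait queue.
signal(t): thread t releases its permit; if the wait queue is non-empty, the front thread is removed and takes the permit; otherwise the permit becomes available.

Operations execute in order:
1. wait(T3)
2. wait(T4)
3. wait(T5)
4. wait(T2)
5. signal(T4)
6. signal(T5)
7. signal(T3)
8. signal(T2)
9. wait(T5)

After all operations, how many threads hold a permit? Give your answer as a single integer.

Answer: 1

Derivation:
Step 1: wait(T3) -> count=1 queue=[] holders={T3}
Step 2: wait(T4) -> count=0 queue=[] holders={T3,T4}
Step 3: wait(T5) -> count=0 queue=[T5] holders={T3,T4}
Step 4: wait(T2) -> count=0 queue=[T5,T2] holders={T3,T4}
Step 5: signal(T4) -> count=0 queue=[T2] holders={T3,T5}
Step 6: signal(T5) -> count=0 queue=[] holders={T2,T3}
Step 7: signal(T3) -> count=1 queue=[] holders={T2}
Step 8: signal(T2) -> count=2 queue=[] holders={none}
Step 9: wait(T5) -> count=1 queue=[] holders={T5}
Final holders: {T5} -> 1 thread(s)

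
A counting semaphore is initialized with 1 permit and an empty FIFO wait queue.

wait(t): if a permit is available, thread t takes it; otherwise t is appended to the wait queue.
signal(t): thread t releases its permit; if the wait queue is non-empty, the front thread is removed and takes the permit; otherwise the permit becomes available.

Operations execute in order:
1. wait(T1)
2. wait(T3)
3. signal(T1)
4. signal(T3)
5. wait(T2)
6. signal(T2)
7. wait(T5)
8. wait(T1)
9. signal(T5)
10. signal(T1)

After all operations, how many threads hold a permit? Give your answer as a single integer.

Step 1: wait(T1) -> count=0 queue=[] holders={T1}
Step 2: wait(T3) -> count=0 queue=[T3] holders={T1}
Step 3: signal(T1) -> count=0 queue=[] holders={T3}
Step 4: signal(T3) -> count=1 queue=[] holders={none}
Step 5: wait(T2) -> count=0 queue=[] holders={T2}
Step 6: signal(T2) -> count=1 queue=[] holders={none}
Step 7: wait(T5) -> count=0 queue=[] holders={T5}
Step 8: wait(T1) -> count=0 queue=[T1] holders={T5}
Step 9: signal(T5) -> count=0 queue=[] holders={T1}
Step 10: signal(T1) -> count=1 queue=[] holders={none}
Final holders: {none} -> 0 thread(s)

Answer: 0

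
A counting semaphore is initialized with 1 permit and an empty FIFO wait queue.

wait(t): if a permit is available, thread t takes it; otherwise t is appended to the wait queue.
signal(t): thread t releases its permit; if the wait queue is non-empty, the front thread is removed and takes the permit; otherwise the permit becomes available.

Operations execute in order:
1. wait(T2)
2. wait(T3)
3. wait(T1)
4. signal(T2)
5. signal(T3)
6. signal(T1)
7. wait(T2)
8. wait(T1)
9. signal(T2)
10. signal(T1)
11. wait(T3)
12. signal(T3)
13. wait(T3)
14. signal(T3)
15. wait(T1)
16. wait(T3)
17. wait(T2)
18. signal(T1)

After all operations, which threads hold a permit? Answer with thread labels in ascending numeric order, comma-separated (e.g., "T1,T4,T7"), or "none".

Step 1: wait(T2) -> count=0 queue=[] holders={T2}
Step 2: wait(T3) -> count=0 queue=[T3] holders={T2}
Step 3: wait(T1) -> count=0 queue=[T3,T1] holders={T2}
Step 4: signal(T2) -> count=0 queue=[T1] holders={T3}
Step 5: signal(T3) -> count=0 queue=[] holders={T1}
Step 6: signal(T1) -> count=1 queue=[] holders={none}
Step 7: wait(T2) -> count=0 queue=[] holders={T2}
Step 8: wait(T1) -> count=0 queue=[T1] holders={T2}
Step 9: signal(T2) -> count=0 queue=[] holders={T1}
Step 10: signal(T1) -> count=1 queue=[] holders={none}
Step 11: wait(T3) -> count=0 queue=[] holders={T3}
Step 12: signal(T3) -> count=1 queue=[] holders={none}
Step 13: wait(T3) -> count=0 queue=[] holders={T3}
Step 14: signal(T3) -> count=1 queue=[] holders={none}
Step 15: wait(T1) -> count=0 queue=[] holders={T1}
Step 16: wait(T3) -> count=0 queue=[T3] holders={T1}
Step 17: wait(T2) -> count=0 queue=[T3,T2] holders={T1}
Step 18: signal(T1) -> count=0 queue=[T2] holders={T3}
Final holders: T3

Answer: T3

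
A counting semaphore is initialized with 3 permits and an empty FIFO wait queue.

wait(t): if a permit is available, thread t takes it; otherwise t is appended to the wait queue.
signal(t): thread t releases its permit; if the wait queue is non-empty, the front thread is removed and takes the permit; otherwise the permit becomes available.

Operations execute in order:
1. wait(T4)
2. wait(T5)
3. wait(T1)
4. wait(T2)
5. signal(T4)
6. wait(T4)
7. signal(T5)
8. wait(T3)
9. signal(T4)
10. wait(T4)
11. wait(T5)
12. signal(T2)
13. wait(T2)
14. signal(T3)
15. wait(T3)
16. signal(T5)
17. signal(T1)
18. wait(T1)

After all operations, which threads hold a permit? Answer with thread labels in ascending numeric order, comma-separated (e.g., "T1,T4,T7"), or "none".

Answer: T2,T3,T4

Derivation:
Step 1: wait(T4) -> count=2 queue=[] holders={T4}
Step 2: wait(T5) -> count=1 queue=[] holders={T4,T5}
Step 3: wait(T1) -> count=0 queue=[] holders={T1,T4,T5}
Step 4: wait(T2) -> count=0 queue=[T2] holders={T1,T4,T5}
Step 5: signal(T4) -> count=0 queue=[] holders={T1,T2,T5}
Step 6: wait(T4) -> count=0 queue=[T4] holders={T1,T2,T5}
Step 7: signal(T5) -> count=0 queue=[] holders={T1,T2,T4}
Step 8: wait(T3) -> count=0 queue=[T3] holders={T1,T2,T4}
Step 9: signal(T4) -> count=0 queue=[] holders={T1,T2,T3}
Step 10: wait(T4) -> count=0 queue=[T4] holders={T1,T2,T3}
Step 11: wait(T5) -> count=0 queue=[T4,T5] holders={T1,T2,T3}
Step 12: signal(T2) -> count=0 queue=[T5] holders={T1,T3,T4}
Step 13: wait(T2) -> count=0 queue=[T5,T2] holders={T1,T3,T4}
Step 14: signal(T3) -> count=0 queue=[T2] holders={T1,T4,T5}
Step 15: wait(T3) -> count=0 queue=[T2,T3] holders={T1,T4,T5}
Step 16: signal(T5) -> count=0 queue=[T3] holders={T1,T2,T4}
Step 17: signal(T1) -> count=0 queue=[] holders={T2,T3,T4}
Step 18: wait(T1) -> count=0 queue=[T1] holders={T2,T3,T4}
Final holders: T2,T3,T4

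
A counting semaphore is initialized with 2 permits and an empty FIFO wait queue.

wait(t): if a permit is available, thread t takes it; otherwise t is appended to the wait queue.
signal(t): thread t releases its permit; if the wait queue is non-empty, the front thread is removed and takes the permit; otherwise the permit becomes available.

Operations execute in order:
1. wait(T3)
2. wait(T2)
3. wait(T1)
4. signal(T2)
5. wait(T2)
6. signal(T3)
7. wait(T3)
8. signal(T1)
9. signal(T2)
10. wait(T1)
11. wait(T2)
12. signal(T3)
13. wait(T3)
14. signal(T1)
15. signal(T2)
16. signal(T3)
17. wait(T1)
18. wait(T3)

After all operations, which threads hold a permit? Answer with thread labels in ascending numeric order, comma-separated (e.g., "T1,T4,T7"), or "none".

Step 1: wait(T3) -> count=1 queue=[] holders={T3}
Step 2: wait(T2) -> count=0 queue=[] holders={T2,T3}
Step 3: wait(T1) -> count=0 queue=[T1] holders={T2,T3}
Step 4: signal(T2) -> count=0 queue=[] holders={T1,T3}
Step 5: wait(T2) -> count=0 queue=[T2] holders={T1,T3}
Step 6: signal(T3) -> count=0 queue=[] holders={T1,T2}
Step 7: wait(T3) -> count=0 queue=[T3] holders={T1,T2}
Step 8: signal(T1) -> count=0 queue=[] holders={T2,T3}
Step 9: signal(T2) -> count=1 queue=[] holders={T3}
Step 10: wait(T1) -> count=0 queue=[] holders={T1,T3}
Step 11: wait(T2) -> count=0 queue=[T2] holders={T1,T3}
Step 12: signal(T3) -> count=0 queue=[] holders={T1,T2}
Step 13: wait(T3) -> count=0 queue=[T3] holders={T1,T2}
Step 14: signal(T1) -> count=0 queue=[] holders={T2,T3}
Step 15: signal(T2) -> count=1 queue=[] holders={T3}
Step 16: signal(T3) -> count=2 queue=[] holders={none}
Step 17: wait(T1) -> count=1 queue=[] holders={T1}
Step 18: wait(T3) -> count=0 queue=[] holders={T1,T3}
Final holders: T1,T3

Answer: T1,T3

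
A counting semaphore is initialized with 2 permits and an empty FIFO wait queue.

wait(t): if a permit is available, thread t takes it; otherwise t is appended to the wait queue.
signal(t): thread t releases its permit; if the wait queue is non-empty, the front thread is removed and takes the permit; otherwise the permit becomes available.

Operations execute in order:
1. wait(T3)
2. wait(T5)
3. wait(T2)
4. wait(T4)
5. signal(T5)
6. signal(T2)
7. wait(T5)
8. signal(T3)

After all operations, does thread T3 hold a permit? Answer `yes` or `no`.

Answer: no

Derivation:
Step 1: wait(T3) -> count=1 queue=[] holders={T3}
Step 2: wait(T5) -> count=0 queue=[] holders={T3,T5}
Step 3: wait(T2) -> count=0 queue=[T2] holders={T3,T5}
Step 4: wait(T4) -> count=0 queue=[T2,T4] holders={T3,T5}
Step 5: signal(T5) -> count=0 queue=[T4] holders={T2,T3}
Step 6: signal(T2) -> count=0 queue=[] holders={T3,T4}
Step 7: wait(T5) -> count=0 queue=[T5] holders={T3,T4}
Step 8: signal(T3) -> count=0 queue=[] holders={T4,T5}
Final holders: {T4,T5} -> T3 not in holders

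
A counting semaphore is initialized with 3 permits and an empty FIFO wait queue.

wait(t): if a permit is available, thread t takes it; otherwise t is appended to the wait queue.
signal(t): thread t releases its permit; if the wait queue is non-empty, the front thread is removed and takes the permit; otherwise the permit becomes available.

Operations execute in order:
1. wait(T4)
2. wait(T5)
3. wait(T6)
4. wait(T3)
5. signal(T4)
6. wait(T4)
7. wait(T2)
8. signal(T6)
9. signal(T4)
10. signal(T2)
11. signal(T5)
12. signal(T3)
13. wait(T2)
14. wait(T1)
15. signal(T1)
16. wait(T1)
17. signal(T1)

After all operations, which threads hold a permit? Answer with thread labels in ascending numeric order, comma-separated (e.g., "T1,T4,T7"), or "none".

Answer: T2

Derivation:
Step 1: wait(T4) -> count=2 queue=[] holders={T4}
Step 2: wait(T5) -> count=1 queue=[] holders={T4,T5}
Step 3: wait(T6) -> count=0 queue=[] holders={T4,T5,T6}
Step 4: wait(T3) -> count=0 queue=[T3] holders={T4,T5,T6}
Step 5: signal(T4) -> count=0 queue=[] holders={T3,T5,T6}
Step 6: wait(T4) -> count=0 queue=[T4] holders={T3,T5,T6}
Step 7: wait(T2) -> count=0 queue=[T4,T2] holders={T3,T5,T6}
Step 8: signal(T6) -> count=0 queue=[T2] holders={T3,T4,T5}
Step 9: signal(T4) -> count=0 queue=[] holders={T2,T3,T5}
Step 10: signal(T2) -> count=1 queue=[] holders={T3,T5}
Step 11: signal(T5) -> count=2 queue=[] holders={T3}
Step 12: signal(T3) -> count=3 queue=[] holders={none}
Step 13: wait(T2) -> count=2 queue=[] holders={T2}
Step 14: wait(T1) -> count=1 queue=[] holders={T1,T2}
Step 15: signal(T1) -> count=2 queue=[] holders={T2}
Step 16: wait(T1) -> count=1 queue=[] holders={T1,T2}
Step 17: signal(T1) -> count=2 queue=[] holders={T2}
Final holders: T2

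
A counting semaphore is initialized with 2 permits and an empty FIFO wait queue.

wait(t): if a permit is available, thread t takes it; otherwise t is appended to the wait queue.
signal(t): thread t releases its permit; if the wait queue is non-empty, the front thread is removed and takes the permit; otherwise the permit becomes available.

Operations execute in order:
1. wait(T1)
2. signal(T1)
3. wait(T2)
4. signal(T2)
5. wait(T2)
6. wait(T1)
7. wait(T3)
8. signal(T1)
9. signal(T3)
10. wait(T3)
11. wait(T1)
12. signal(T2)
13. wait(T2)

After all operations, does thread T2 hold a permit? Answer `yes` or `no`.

Answer: no

Derivation:
Step 1: wait(T1) -> count=1 queue=[] holders={T1}
Step 2: signal(T1) -> count=2 queue=[] holders={none}
Step 3: wait(T2) -> count=1 queue=[] holders={T2}
Step 4: signal(T2) -> count=2 queue=[] holders={none}
Step 5: wait(T2) -> count=1 queue=[] holders={T2}
Step 6: wait(T1) -> count=0 queue=[] holders={T1,T2}
Step 7: wait(T3) -> count=0 queue=[T3] holders={T1,T2}
Step 8: signal(T1) -> count=0 queue=[] holders={T2,T3}
Step 9: signal(T3) -> count=1 queue=[] holders={T2}
Step 10: wait(T3) -> count=0 queue=[] holders={T2,T3}
Step 11: wait(T1) -> count=0 queue=[T1] holders={T2,T3}
Step 12: signal(T2) -> count=0 queue=[] holders={T1,T3}
Step 13: wait(T2) -> count=0 queue=[T2] holders={T1,T3}
Final holders: {T1,T3} -> T2 not in holders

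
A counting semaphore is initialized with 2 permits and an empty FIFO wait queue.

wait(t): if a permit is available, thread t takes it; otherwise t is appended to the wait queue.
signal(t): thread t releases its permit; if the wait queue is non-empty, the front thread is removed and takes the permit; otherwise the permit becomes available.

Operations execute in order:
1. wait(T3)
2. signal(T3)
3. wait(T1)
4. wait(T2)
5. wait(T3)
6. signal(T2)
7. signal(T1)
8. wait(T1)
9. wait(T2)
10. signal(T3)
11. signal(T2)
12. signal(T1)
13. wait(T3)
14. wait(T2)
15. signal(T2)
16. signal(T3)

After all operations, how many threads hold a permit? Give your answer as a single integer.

Step 1: wait(T3) -> count=1 queue=[] holders={T3}
Step 2: signal(T3) -> count=2 queue=[] holders={none}
Step 3: wait(T1) -> count=1 queue=[] holders={T1}
Step 4: wait(T2) -> count=0 queue=[] holders={T1,T2}
Step 5: wait(T3) -> count=0 queue=[T3] holders={T1,T2}
Step 6: signal(T2) -> count=0 queue=[] holders={T1,T3}
Step 7: signal(T1) -> count=1 queue=[] holders={T3}
Step 8: wait(T1) -> count=0 queue=[] holders={T1,T3}
Step 9: wait(T2) -> count=0 queue=[T2] holders={T1,T3}
Step 10: signal(T3) -> count=0 queue=[] holders={T1,T2}
Step 11: signal(T2) -> count=1 queue=[] holders={T1}
Step 12: signal(T1) -> count=2 queue=[] holders={none}
Step 13: wait(T3) -> count=1 queue=[] holders={T3}
Step 14: wait(T2) -> count=0 queue=[] holders={T2,T3}
Step 15: signal(T2) -> count=1 queue=[] holders={T3}
Step 16: signal(T3) -> count=2 queue=[] holders={none}
Final holders: {none} -> 0 thread(s)

Answer: 0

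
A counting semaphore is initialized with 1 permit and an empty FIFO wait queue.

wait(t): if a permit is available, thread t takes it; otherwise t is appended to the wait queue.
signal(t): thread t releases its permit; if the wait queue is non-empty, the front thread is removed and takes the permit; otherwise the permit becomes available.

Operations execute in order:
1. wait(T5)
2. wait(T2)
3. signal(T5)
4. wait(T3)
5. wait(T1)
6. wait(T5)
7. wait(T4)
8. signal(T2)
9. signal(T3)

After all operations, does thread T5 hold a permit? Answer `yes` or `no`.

Answer: no

Derivation:
Step 1: wait(T5) -> count=0 queue=[] holders={T5}
Step 2: wait(T2) -> count=0 queue=[T2] holders={T5}
Step 3: signal(T5) -> count=0 queue=[] holders={T2}
Step 4: wait(T3) -> count=0 queue=[T3] holders={T2}
Step 5: wait(T1) -> count=0 queue=[T3,T1] holders={T2}
Step 6: wait(T5) -> count=0 queue=[T3,T1,T5] holders={T2}
Step 7: wait(T4) -> count=0 queue=[T3,T1,T5,T4] holders={T2}
Step 8: signal(T2) -> count=0 queue=[T1,T5,T4] holders={T3}
Step 9: signal(T3) -> count=0 queue=[T5,T4] holders={T1}
Final holders: {T1} -> T5 not in holders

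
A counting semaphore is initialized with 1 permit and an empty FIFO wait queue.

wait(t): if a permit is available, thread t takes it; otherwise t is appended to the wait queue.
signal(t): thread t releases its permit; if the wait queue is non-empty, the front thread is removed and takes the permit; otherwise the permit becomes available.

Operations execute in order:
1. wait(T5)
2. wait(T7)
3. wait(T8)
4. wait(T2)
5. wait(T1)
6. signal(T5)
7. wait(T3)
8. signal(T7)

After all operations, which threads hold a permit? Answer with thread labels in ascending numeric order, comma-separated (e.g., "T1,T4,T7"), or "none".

Step 1: wait(T5) -> count=0 queue=[] holders={T5}
Step 2: wait(T7) -> count=0 queue=[T7] holders={T5}
Step 3: wait(T8) -> count=0 queue=[T7,T8] holders={T5}
Step 4: wait(T2) -> count=0 queue=[T7,T8,T2] holders={T5}
Step 5: wait(T1) -> count=0 queue=[T7,T8,T2,T1] holders={T5}
Step 6: signal(T5) -> count=0 queue=[T8,T2,T1] holders={T7}
Step 7: wait(T3) -> count=0 queue=[T8,T2,T1,T3] holders={T7}
Step 8: signal(T7) -> count=0 queue=[T2,T1,T3] holders={T8}
Final holders: T8

Answer: T8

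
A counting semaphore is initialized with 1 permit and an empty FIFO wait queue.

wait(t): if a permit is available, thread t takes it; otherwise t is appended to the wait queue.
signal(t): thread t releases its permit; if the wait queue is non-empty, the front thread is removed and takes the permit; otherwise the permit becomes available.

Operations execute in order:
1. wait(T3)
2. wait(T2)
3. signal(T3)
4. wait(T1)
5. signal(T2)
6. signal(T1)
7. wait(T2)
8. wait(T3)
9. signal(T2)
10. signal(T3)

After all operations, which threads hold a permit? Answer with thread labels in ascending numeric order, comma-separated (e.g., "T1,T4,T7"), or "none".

Answer: none

Derivation:
Step 1: wait(T3) -> count=0 queue=[] holders={T3}
Step 2: wait(T2) -> count=0 queue=[T2] holders={T3}
Step 3: signal(T3) -> count=0 queue=[] holders={T2}
Step 4: wait(T1) -> count=0 queue=[T1] holders={T2}
Step 5: signal(T2) -> count=0 queue=[] holders={T1}
Step 6: signal(T1) -> count=1 queue=[] holders={none}
Step 7: wait(T2) -> count=0 queue=[] holders={T2}
Step 8: wait(T3) -> count=0 queue=[T3] holders={T2}
Step 9: signal(T2) -> count=0 queue=[] holders={T3}
Step 10: signal(T3) -> count=1 queue=[] holders={none}
Final holders: none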